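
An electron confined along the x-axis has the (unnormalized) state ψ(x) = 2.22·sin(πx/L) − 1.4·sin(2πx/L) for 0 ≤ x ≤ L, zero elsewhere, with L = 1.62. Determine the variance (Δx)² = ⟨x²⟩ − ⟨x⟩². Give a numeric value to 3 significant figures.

0.0448

Compute ⟨x⟩ and ⟨x²⟩ separately, then (Δx)² = ⟨x²⟩ − ⟨x⟩².
On 0 ≤ x ≤ L (j ≠ l): ∫sin²(jπx/L) dx = L/2, ∫sin(jπx/L)·sin(lπx/L) dx = 0; diagonal moments ∫x·sin²(jπx/L) dx = L²/4, ∫x²·sin²(jπx/L) dx = L³·(1/6 − 1/(4j²π²)); cross terms ∫x·sin(jπx/L)·sin(lπx/L) dx = 0 for j + l even and −4jlL²/(π²(j² − l²)²) for j + l odd, ∫x²·sin(jπx/L)·sin(lπx/L) dx = (−1)^(j+l)·4jlL³/(π²(j² − l²)²); higher powers the same way via product-to-sum and parts.
Normalization: ∫|ψ|² dx = 5.5796.
⟨x⟩ = 1.0733 and ⟨x²⟩ = 1.1968.
(Δx)² = 1.1968 − (1.0733)² = 0.044781.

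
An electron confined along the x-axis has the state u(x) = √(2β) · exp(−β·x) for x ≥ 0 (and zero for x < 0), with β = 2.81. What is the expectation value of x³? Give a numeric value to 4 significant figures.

⟨x³⟩ = ∫ x³·|u|² dx (integrals over the domain).
Every integrand reduces to terms xʲ·e^(−2βx) on [0, ∞); use ∫₀^∞ xʲ·e^(−2βx) dx = j!/(2β)^(j+1).
⟨x³⟩ = 0.033802.

0.03380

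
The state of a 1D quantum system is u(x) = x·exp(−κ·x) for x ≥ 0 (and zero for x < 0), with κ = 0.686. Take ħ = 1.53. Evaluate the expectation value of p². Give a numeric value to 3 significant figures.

p² u = −ħ² d²u/dx²; ⟨p²⟩ = −ħ² ∫ u*·u'' dx / ∫|u|² dx.
Differentiate x·exp(−κ·x) with the product rule; every integrand then reduces to terms xʲ·e^(−2κx) on [0, ∞), with ∫₀^∞ xʲ·e^(−2κx) dx = j!/(2κ)^(j+1).
State is unnormalized: ∫|u|² dx = 0.77440, and ∫u*·(−ħ² u'') dx = 0.85310, so ⟨p²⟩ = 0.85310 / 0.77440.
⟨p²⟩ = 1.1016.

1.10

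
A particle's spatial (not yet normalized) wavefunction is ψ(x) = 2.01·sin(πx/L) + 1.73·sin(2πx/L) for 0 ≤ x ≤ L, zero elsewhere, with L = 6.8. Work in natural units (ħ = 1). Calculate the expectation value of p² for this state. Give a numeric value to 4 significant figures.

0.4859

p² ψ = −ħ² d²ψ/dx²; ⟨p²⟩ = −ħ² ∫ ψ*·ψ'' dx / ∫|ψ|² dx.
d²/dx² sin(jπx/L) = −(jπ/L)²·sin(jπx/L); on 0 ≤ x ≤ L, ∫sin²(jπx/L) dx = L/2 and ∫sin(jπx/L)·sin(lπx/L) dx = 0 for j ≠ l, so only diagonal terms survive in ∫|ψ|² and ∫ψ·ψ″; ∫ψ·ψ′ dx = [ψ²/2] between the walls = 0.
State is unnormalized: ∫|ψ|² dx = 23.912, and ∫ψ*·(−ħ² ψ'') dx = 11.620, so ⟨p²⟩ = 11.620 / 23.912.
⟨p²⟩ = 0.48594.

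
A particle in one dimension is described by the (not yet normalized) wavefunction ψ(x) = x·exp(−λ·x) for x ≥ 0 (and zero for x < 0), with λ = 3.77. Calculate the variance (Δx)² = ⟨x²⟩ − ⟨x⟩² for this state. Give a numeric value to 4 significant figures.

0.05277

Compute ⟨x⟩ and ⟨x²⟩ separately, then (Δx)² = ⟨x²⟩ − ⟨x⟩².
Every integrand reduces to terms xʲ·e^(−2λx) on [0, ∞); use ∫₀^∞ xʲ·e^(−2λx) dx = j!/(2λ)^(j+1).
Normalization: ∫|ψ|² dx = 0.0046657.
⟨x⟩ = 0.39788 and ⟨x²⟩ = 0.21108.
(Δx)² = 0.21108 − (0.39788)² = 0.052769.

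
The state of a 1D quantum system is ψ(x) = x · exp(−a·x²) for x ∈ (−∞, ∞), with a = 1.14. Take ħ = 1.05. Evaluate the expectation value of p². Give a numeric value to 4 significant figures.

p² ψ = −ħ² d²ψ/dx²; ⟨p²⟩ = −ħ² ∫ ψ*·ψ'' dx / ∫|ψ|² dx.
Expand each integrand as polynomial × e^(−2ax²) and use ∫x^(2j)·e^(−2ax²) dx = (2j−1)!!/(4a)^j · √(π/(2a)), odd powers → 0; here √(π/(2a)) = 1.1738. Differentiate with the product rule, d/dx e^(−ax²) = −2ax·e^(−ax²).
State is unnormalized: ∫|ψ|² dx = 0.25742, and ∫ψ*·(−ħ² ψ'') dx = 0.97062, so ⟨p²⟩ = 0.97062 / 0.25742.
⟨p²⟩ = 3.7706.

3.771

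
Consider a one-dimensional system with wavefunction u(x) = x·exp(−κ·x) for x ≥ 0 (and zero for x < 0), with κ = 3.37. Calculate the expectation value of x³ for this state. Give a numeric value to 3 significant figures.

0.196

⟨x³⟩ = ∫ x³·|u|² dx / ∫|u|² dx (integrals over the domain).
Every integrand reduces to terms xʲ·e^(−2κx) on [0, ∞); use ∫₀^∞ xʲ·e^(−2κx) dx = j!/(2κ)^(j+1).
State is unnormalized: ∫|u|² dx = 0.0065321, and ∫u*·x³·u dx = 0.0012800, so ⟨x³⟩ = 0.0012800 / 0.0065321.
⟨x³⟩ = 0.19596.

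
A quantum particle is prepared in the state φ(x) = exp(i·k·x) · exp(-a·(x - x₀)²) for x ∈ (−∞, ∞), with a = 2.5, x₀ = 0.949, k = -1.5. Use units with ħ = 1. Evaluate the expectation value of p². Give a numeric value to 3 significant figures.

p² φ = −ħ² d²φ/dx²; ⟨p²⟩ = −ħ² ∫ φ*·φ'' dx / ∫|φ|² dx.
Gaussian moments (u = x − x₀): ∫u^(2j)·e^(−2au²) du = (2j−1)!!/(4a)^j · √(π/(2a)), odd powers integrate to 0; here √(π/(2a)) = 0.79267. Derivatives: φ′ = (ik − 2au)·φ, φ″ = ((ik − 2au)² − 2a)·φ; the odd-in-u pieces drop out.
State is unnormalized: ∫|φ|² dx = 0.79267, and ∫φ*·(−ħ² φ'') dx = 3.7652, so ⟨p²⟩ = 3.7652 / 0.79267.
⟨p²⟩ = 4.7500.

4.75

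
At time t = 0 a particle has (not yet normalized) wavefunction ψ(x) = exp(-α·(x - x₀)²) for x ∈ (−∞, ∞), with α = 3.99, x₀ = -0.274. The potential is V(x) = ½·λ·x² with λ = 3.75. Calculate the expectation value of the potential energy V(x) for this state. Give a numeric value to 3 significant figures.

0.258

⟨V⟩ = ∫ V(x)·|ψ|² dx / ∫|ψ|² dx.
Gaussian moments (u = x − x₀): ∫u^(2j)·e^(−2αu²) du = (2j−1)!!/(4α)^j · √(π/(2α)), odd powers integrate to 0; here √(π/(2α)) = 0.62744.
State is unnormalized: ∫|ψ|² dx = 0.62744, and ∫ψ*·V(x)·ψ dx = 0.16204, so ⟨V⟩ = 0.16204 / 0.62744.
⟨V⟩ = 0.25825.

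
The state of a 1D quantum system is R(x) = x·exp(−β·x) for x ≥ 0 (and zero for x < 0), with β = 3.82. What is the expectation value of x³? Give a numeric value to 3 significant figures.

0.135

⟨x³⟩ = ∫ x³·|R|² dx / ∫|R|² dx (integrals over the domain).
Every integrand reduces to terms xʲ·e^(−2βx) on [0, ∞); use ∫₀^∞ xʲ·e^(−2βx) dx = j!/(2β)^(j+1).
State is unnormalized: ∫|R|² dx = 0.0044849, and ∫R*·x³·R dx = 0.00060342, so ⟨x³⟩ = 0.00060342 / 0.0044849.
⟨x³⟩ = 0.13455.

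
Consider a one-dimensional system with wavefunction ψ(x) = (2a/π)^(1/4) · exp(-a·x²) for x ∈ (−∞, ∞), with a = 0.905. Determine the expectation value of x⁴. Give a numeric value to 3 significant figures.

⟨x⁴⟩ = ∫ x⁴·|ψ|² dx (integrals over the domain).
Gaussian moments: ∫x^(2j)·e^(−2ax²) dx = (2j−1)!!/(4a)^j · √(π/(2a)), odd powers integrate to 0; here √(π/(2a)) = 1.3175.
⟨x⁴⟩ = 0.22893.

0.229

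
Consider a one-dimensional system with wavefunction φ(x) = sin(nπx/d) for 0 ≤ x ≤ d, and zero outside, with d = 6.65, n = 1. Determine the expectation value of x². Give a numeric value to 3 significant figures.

12.5

⟨x²⟩ = ∫ x²·|φ|² dx / ∫|φ|² dx (integrals over the domain).
With sin²θ = (1 − cos2θ)/2 on 0 ≤ x ≤ d: ∫sin²(nπx/d) dx = d/2, ∫x·sin²(nπx/d) dx = d²/4, ∫x²·sin²(nπx/d) dx = d³·(1/6 − 1/(4n²π²)); higher powers xᵏ the same way, integrating xᵏ·cos(2nπx/d) by parts.
State is unnormalized: ∫|φ|² dx = 3.3250, and ∫φ*·x²·φ dx = 41.564, so ⟨x²⟩ = 41.564 / 3.3250.
⟨x²⟩ = 12.500.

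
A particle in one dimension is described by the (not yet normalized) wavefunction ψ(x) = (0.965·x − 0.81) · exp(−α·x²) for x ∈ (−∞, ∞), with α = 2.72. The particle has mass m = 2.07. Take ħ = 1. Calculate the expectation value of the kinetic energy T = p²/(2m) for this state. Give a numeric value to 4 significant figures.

0.8086

T = −(ħ²/2m) d²/dx², so ⟨T⟩ = −(ħ²/2m) ∫ ψ*·ψ'' dx / ∫|ψ|² dx; with m = 2.07.
Expand each integrand as polynomial × e^(−2αx²) and use ∫x^(2j)·e^(−2αx²) dx = (2j−1)!!/(4α)^j · √(π/(2α)), odd powers → 0; here √(π/(2α)) = 0.75993. Differentiate with the product rule, d/dx e^(−αx²) = −2αx·e^(−αx²).
State is unnormalized: ∫|ψ|² dx = 0.56364, and ∫ψ*·(−ħ²/2m · ψ'') dx = 0.45578, so ⟨T⟩ = 0.45578 / 0.56364.
⟨T⟩ = 0.80864.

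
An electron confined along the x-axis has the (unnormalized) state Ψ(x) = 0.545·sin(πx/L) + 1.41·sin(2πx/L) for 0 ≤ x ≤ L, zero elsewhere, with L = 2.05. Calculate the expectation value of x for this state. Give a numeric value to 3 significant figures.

⟨x⟩ = ∫ x·|Ψ|² dx / ∫|Ψ|² dx (integrals over the domain).
On 0 ≤ x ≤ L (j ≠ l): ∫sin²(jπx/L) dx = L/2, ∫sin(jπx/L)·sin(lπx/L) dx = 0; diagonal moments ∫x·sin²(jπx/L) dx = L²/4, ∫x²·sin²(jπx/L) dx = L³·(1/6 − 1/(4j²π²)); cross terms ∫x·sin(jπx/L)·sin(lπx/L) dx = 0 for j + l even and −4jlL²/(π²(j² − l²)²) for j + l odd, ∫x²·sin(jπx/L)·sin(lπx/L) dx = (−1)^(j+l)·4jlL³/(π²(j² − l²)²); higher powers the same way via product-to-sum and parts.
State is unnormalized: ∫|Ψ|² dx = 2.3423, and ∫Ψ*·x·Ψ dx = 1.8191, so ⟨x⟩ = 1.8191 / 2.3423.
⟨x⟩ = 0.77665.

0.777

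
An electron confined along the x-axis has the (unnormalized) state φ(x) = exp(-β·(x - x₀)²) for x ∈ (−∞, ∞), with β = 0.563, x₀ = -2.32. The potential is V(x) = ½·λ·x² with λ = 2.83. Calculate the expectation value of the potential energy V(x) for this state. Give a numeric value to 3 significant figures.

⟨V⟩ = ∫ V(x)·|φ|² dx / ∫|φ|² dx.
Gaussian moments (u = x − x₀): ∫u^(2j)·e^(−2βu²) du = (2j−1)!!/(4β)^j · √(π/(2β)), odd powers integrate to 0; here √(π/(2β)) = 1.6703.
State is unnormalized: ∫|φ|² dx = 1.6703, and ∫φ*·V(x)·φ dx = 13.771, so ⟨V⟩ = 13.771 / 1.6703.
⟨V⟩ = 8.2444.

8.24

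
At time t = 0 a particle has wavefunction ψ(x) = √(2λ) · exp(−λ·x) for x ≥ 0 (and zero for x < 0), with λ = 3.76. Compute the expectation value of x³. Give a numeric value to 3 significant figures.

⟨x³⟩ = ∫ x³·|ψ|² dx (integrals over the domain).
Every integrand reduces to terms xʲ·e^(−2λx) on [0, ∞); use ∫₀^∞ xʲ·e^(−2λx) dx = j!/(2λ)^(j+1).
⟨x³⟩ = 0.014109.

0.0141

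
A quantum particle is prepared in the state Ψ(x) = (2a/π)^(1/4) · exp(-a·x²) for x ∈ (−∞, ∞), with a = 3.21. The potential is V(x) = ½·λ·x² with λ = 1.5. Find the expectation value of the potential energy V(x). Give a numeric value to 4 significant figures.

⟨V⟩ = ∫ V(x)·|Ψ|² dx.
Gaussian moments: ∫x^(2j)·e^(−2ax²) dx = (2j−1)!!/(4a)^j · √(π/(2a)), odd powers integrate to 0; here √(π/(2a)) = 0.69953.
⟨V⟩ = 0.058411.

0.05841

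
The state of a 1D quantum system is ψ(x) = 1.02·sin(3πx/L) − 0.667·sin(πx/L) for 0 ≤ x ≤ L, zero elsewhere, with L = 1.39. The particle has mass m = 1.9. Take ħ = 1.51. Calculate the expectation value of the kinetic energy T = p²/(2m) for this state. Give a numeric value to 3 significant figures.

20.2

T = −(ħ²/2m) d²/dx², so ⟨T⟩ = −(ħ²/2m) ∫ ψ*·ψ'' dx / ∫|ψ|² dx; with m = 1.9.
d²/dx² sin(jπx/L) = −(jπ/L)²·sin(jπx/L); on 0 ≤ x ≤ L, ∫sin²(jπx/L) dx = L/2 and ∫sin(jπx/L)·sin(lπx/L) dx = 0 for j ≠ l, so only diagonal terms survive in ∫|ψ|² and ∫ψ·ψ″; ∫ψ·ψ′ dx = [ψ²/2] between the walls = 0.
State is unnormalized: ∫|ψ|² dx = 1.0323, and ∫ψ*·(−ħ²/2m · ψ'') dx = 20.894, so ⟨T⟩ = 20.894 / 1.0323.
⟨T⟩ = 20.241.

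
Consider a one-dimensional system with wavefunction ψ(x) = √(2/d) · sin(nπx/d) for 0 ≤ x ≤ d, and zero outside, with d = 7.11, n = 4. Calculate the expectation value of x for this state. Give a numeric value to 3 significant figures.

3.56

⟨x⟩ = ∫ x·|ψ|² dx (integrals over the domain).
With sin²θ = (1 − cos2θ)/2 on 0 ≤ x ≤ d: ∫sin²(nπx/d) dx = d/2, ∫x·sin²(nπx/d) dx = d²/4, ∫x²·sin²(nπx/d) dx = d³·(1/6 − 1/(4n²π²)); higher powers xᵏ the same way, integrating xᵏ·cos(2nπx/d) by parts.
⟨x⟩ = 3.5550.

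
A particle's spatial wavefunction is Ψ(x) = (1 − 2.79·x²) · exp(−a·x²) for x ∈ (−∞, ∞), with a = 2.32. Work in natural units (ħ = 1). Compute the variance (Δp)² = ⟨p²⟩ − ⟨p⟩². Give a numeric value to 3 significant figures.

Compute ⟨p⟩ and ⟨p²⟩ separately; (Δp)² = ⟨p²⟩ − ⟨p⟩².
Expand each integrand as polynomial × e^(−2ax²) and use ∫x^(2j)·e^(−2ax²) dx = (2j−1)!!/(4a)^j · √(π/(2a)), odd powers → 0; here √(π/(2a)) = 0.82284. Differentiate with the product rule, d/dx e^(−ax²) = −2ax·e^(−ax²).
Normalization: ∫|Ψ|² dx = 0.55120.
⟨p⟩ = 0.0000 and ⟨p²⟩ = 7.7372.
(Δp)² = 7.7372 − (0.0000)² = 7.7372.

7.74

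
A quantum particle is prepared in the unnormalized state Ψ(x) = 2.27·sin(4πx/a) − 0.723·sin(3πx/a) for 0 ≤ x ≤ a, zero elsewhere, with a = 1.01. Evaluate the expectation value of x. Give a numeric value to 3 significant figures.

⟨x⟩ = ∫ x·|Ψ|² dx / ∫|Ψ|² dx (integrals over the domain).
On 0 ≤ x ≤ a (j ≠ l): ∫sin²(jπx/a) dx = a/2, ∫sin(jπx/a)·sin(lπx/a) dx = 0; diagonal moments ∫x·sin²(jπx/a) dx = a²/4, ∫x²·sin²(jπx/a) dx = a³·(1/6 − 1/(4j²π²)); cross terms ∫x·sin(jπx/a)·sin(lπx/a) dx = 0 for j + l even and −4jla²/(π²(j² − l²)²) for j + l odd, ∫x²·sin(jπx/a)·sin(lπx/a) dx = (−1)^(j+l)·4jla³/(π²(j² − l²)²); higher powers the same way via product-to-sum and parts.
State is unnormalized: ∫|Ψ|² dx = 2.8662, and ∫Ψ*·x·Ψ dx = 1.7798, so ⟨x⟩ = 1.7798 / 2.8662.
⟨x⟩ = 0.62095.

0.621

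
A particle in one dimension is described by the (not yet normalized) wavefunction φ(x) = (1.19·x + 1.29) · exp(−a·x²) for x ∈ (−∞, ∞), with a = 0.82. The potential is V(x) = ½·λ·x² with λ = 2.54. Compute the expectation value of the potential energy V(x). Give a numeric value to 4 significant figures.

⟨V⟩ = ∫ V(x)·|φ|² dx / ∫|φ|² dx.
Expand each integrand as polynomial × e^(−2ax²) and use ∫x^(2j)·e^(−2ax²) dx = (2j−1)!!/(4a)^j · √(π/(2a)), odd powers → 0; here √(π/(2a)) = 1.3841.
State is unnormalized: ∫|φ|² dx = 2.9008, and ∫φ*·V(x)·φ dx = 1.5859, so ⟨V⟩ = 1.5859 / 2.9008.
⟨V⟩ = 0.54672.

0.5467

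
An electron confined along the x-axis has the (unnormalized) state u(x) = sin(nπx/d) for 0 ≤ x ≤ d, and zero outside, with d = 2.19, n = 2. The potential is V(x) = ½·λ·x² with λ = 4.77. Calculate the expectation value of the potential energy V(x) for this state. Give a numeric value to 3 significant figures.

3.67

⟨V⟩ = ∫ V(x)·|u|² dx / ∫|u|² dx.
With sin²θ = (1 − cos2θ)/2 on 0 ≤ x ≤ d: ∫sin²(nπx/d) dx = d/2, ∫x·sin²(nπx/d) dx = d²/4, ∫x²·sin²(nπx/d) dx = d³·(1/6 − 1/(4n²π²)); higher powers xᵏ the same way, integrating xᵏ·cos(2nπx/d) by parts.
State is unnormalized: ∫|u|² dx = 1.0950, and ∫u*·V(x)·u dx = 4.0165, so ⟨V⟩ = 4.0165 / 1.0950.
⟨V⟩ = 3.6680.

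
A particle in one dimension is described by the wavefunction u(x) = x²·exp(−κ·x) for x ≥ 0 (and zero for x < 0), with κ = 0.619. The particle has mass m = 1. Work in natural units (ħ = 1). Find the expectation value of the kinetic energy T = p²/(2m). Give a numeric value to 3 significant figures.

T = −(ħ²/2m) d²/dx², so ⟨T⟩ = −(ħ²/2m) ∫ u*·u'' dx / ∫|u|² dx; with m = 1.
Differentiate x²·exp(−κ·x) with the product rule; every integrand then reduces to terms xʲ·e^(−2κx) on [0, ∞), with ∫₀^∞ xʲ·e^(−2κx) dx = j!/(2κ)^(j+1).
State is unnormalized: ∫|u|² dx = 8.2529, and ∫u*·(−ħ²/2m · u'') dx = 0.52703, so ⟨T⟩ = 0.52703 / 8.2529.
⟨T⟩ = 0.063860.

0.0639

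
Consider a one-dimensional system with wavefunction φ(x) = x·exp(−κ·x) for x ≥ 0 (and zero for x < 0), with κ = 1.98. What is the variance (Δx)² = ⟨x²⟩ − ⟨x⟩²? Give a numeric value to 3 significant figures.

Compute ⟨x⟩ and ⟨x²⟩ separately, then (Δx)² = ⟨x²⟩ − ⟨x⟩².
Every integrand reduces to terms xʲ·e^(−2κx) on [0, ∞); use ∫₀^∞ xʲ·e^(−2κx) dx = j!/(2κ)^(j+1).
Normalization: ∫|φ|² dx = 0.032207.
⟨x⟩ = 0.75758 and ⟨x²⟩ = 0.76523.
(Δx)² = 0.76523 − (0.75758)² = 0.19131.

0.191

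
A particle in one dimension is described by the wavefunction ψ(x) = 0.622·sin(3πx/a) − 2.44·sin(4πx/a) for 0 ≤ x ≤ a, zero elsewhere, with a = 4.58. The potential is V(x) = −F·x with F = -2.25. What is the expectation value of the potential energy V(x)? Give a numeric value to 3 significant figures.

⟨V⟩ = ∫ V(x)·|ψ|² dx / ∫|ψ|² dx.
On 0 ≤ x ≤ a (j ≠ l): ∫sin²(jπx/a) dx = a/2, ∫sin(jπx/a)·sin(lπx/a) dx = 0; diagonal moments ∫x·sin²(jπx/a) dx = a²/4, ∫x²·sin²(jπx/a) dx = a³·(1/6 − 1/(4j²π²)); cross terms ∫x·sin(jπx/a)·sin(lπx/a) dx = 0 for j + l even and −4jla²/(π²(j² − l²)²) for j + l odd, ∫x²·sin(jπx/a)·sin(lπx/a) dx = (−1)^(j+l)·4jla³/(π²(j² − l²)²); higher powers the same way via product-to-sum and parts.
State is unnormalized: ∫|ψ|² dx = 14.520, and ∫ψ*·V(x)·ψ dx = 89.032, so ⟨V⟩ = 89.032 / 14.520.
⟨V⟩ = 6.1318.

6.13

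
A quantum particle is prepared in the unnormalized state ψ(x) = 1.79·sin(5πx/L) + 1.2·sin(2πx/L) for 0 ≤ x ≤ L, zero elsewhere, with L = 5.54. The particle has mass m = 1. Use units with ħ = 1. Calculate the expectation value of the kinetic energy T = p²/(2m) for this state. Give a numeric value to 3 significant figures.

2.97

T = −(ħ²/2m) d²/dx², so ⟨T⟩ = −(ħ²/2m) ∫ ψ*·ψ'' dx / ∫|ψ|² dx; with m = 1.
d²/dx² sin(jπx/L) = −(jπ/L)²·sin(jπx/L); on 0 ≤ x ≤ L, ∫sin²(jπx/L) dx = L/2 and ∫sin(jπx/L)·sin(lπx/L) dx = 0 for j ≠ l, so only diagonal terms survive in ∫|ψ|² and ∫ψ·ψ″; ∫ψ·ψ′ dx = [ψ²/2] between the walls = 0.
State is unnormalized: ∫|ψ|² dx = 12.864, and ∫ψ*·(−ħ²/2m · ψ'') dx = 38.241, so ⟨T⟩ = 38.241 / 12.864.
⟨T⟩ = 2.9727.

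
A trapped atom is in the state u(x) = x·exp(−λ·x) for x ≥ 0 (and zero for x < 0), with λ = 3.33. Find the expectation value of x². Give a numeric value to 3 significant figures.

⟨x²⟩ = ∫ x²·|u|² dx / ∫|u|² dx (integrals over the domain).
Every integrand reduces to terms xʲ·e^(−2λx) on [0, ∞); use ∫₀^∞ xʲ·e^(−2λx) dx = j!/(2λ)^(j+1).
State is unnormalized: ∫|u|² dx = 0.0067703, and ∫u*·x²·u dx = 0.0018316, so ⟨x²⟩ = 0.0018316 / 0.0067703.
⟨x²⟩ = 0.27054.

0.271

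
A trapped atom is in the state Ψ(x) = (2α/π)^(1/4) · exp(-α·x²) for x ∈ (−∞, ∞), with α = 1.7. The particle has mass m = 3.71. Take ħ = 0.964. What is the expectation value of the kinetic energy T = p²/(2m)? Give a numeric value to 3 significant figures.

0.213

T = −(ħ²/2m) d²/dx², so ⟨T⟩ = −(ħ²/2m) ∫ Ψ*·Ψ'' dx; with m = 3.71.
Gaussian moments: ∫x^(2j)·e^(−2αx²) dx = (2j−1)!!/(4α)^j · √(π/(2α)), odd powers integrate to 0; here √(π/(2α)) = 0.96125. Derivatives: d/dx e^(−αx²) = −2αx·e^(−αx²), d²/dx² e^(−αx²) = (4α²x² − 2α)·e^(−αx²).
⟨T⟩ = 0.21291.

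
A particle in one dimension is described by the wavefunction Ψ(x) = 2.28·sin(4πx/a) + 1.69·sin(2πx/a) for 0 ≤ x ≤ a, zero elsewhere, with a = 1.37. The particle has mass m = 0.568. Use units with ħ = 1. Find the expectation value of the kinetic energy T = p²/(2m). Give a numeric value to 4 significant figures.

T = −(ħ²/2m) d²/dx², so ⟨T⟩ = −(ħ²/2m) ∫ Ψ*·Ψ'' dx / ∫|Ψ|² dx; with m = 0.568.
d²/dx² sin(jπx/a) = −(jπ/a)²·sin(jπx/a); on 0 ≤ x ≤ a, ∫sin²(jπx/a) dx = a/2 and ∫sin(jπx/a)·sin(lπx/a) dx = 0 for j ≠ l, so only diagonal terms survive in ∫|Ψ|² and ∫Ψ·Ψ″; ∫Ψ·Ψ′ dx = [Ψ²/2] between the walls = 0.
State is unnormalized: ∫|Ψ|² dx = 5.5173, and ∫Ψ*·(−ħ²/2m · Ψ'') dx = 299.96, so ⟨T⟩ = 299.96 / 5.5173.
⟨T⟩ = 54.366.

54.37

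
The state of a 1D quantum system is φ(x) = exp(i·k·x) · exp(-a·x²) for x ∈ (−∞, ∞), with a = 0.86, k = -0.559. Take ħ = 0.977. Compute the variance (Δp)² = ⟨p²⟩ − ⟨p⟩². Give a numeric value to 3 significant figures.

0.821

Compute ⟨p⟩ and ⟨p²⟩ separately; (Δp)² = ⟨p²⟩ − ⟨p⟩².
Gaussian moments: ∫x^(2j)·e^(−2ax²) dx = (2j−1)!!/(4a)^j · √(π/(2a)), odd powers integrate to 0; here √(π/(2a)) = 1.3515. Derivatives: φ′ = (ik − 2ax)·φ, φ″ = ((ik − 2ax)² − 2a)·φ; the odd-in-x pieces drop out.
Normalization: ∫|φ|² dx = 1.3515.
⟨p⟩ = -0.54614 and ⟨p²⟩ = 1.1192.
(Δp)² = 1.1192 − (-0.54614)² = 0.82089.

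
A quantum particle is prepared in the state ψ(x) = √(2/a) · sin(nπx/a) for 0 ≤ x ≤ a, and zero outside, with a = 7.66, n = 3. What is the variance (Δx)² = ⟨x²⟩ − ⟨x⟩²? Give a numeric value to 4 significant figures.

Compute ⟨x⟩ and ⟨x²⟩ separately, then (Δx)² = ⟨x²⟩ − ⟨x⟩².
With sin²θ = (1 − cos2θ)/2 on 0 ≤ x ≤ a: ∫sin²(nπx/a) dx = a/2, ∫x·sin²(nπx/a) dx = a²/4, ∫x²·sin²(nπx/a) dx = a³·(1/6 − 1/(4n²π²)); higher powers xᵏ the same way, integrating xᵏ·cos(2nπx/a) by parts.
⟨x⟩ = 3.8300 and ⟨x²⟩ = 19.228.
(Δx)² = 19.228 − (3.8300)² = 4.5594.

4.559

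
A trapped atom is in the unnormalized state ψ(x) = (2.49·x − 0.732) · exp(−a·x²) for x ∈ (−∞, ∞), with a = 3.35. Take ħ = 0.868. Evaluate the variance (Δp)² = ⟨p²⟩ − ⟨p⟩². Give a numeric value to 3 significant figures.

Compute ⟨p⟩ and ⟨p²⟩ separately; (Δp)² = ⟨p²⟩ − ⟨p⟩².
Expand each integrand as polynomial × e^(−2ax²) and use ∫x^(2j)·e^(−2ax²) dx = (2j−1)!!/(4a)^j · √(π/(2a)), odd powers → 0; here √(π/(2a)) = 0.68476. Differentiate with the product rule, d/dx e^(−ax²) = −2ax·e^(−ax²).
Normalization: ∫|ψ|² dx = 0.68374.
⟨p⟩ = 0.0000 and ⟨p²⟩ = 4.8631.
(Δp)² = 4.8631 − (0.0000)² = 4.8631.

4.86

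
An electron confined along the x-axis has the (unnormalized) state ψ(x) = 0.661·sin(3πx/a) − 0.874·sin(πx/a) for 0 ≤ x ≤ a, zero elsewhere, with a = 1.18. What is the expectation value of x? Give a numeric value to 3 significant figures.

⟨x⟩ = ∫ x·|ψ|² dx / ∫|ψ|² dx (integrals over the domain).
On 0 ≤ x ≤ a (j ≠ l): ∫sin²(jπx/a) dx = a/2, ∫sin(jπx/a)·sin(lπx/a) dx = 0; diagonal moments ∫x·sin²(jπx/a) dx = a²/4, ∫x²·sin²(jπx/a) dx = a³·(1/6 − 1/(4j²π²)); cross terms ∫x·sin(jπx/a)·sin(lπx/a) dx = 0 for j + l even and −4jla²/(π²(j² − l²)²) for j + l odd, ∫x²·sin(jπx/a)·sin(lπx/a) dx = (−1)^(j+l)·4jla³/(π²(j² − l²)²); higher powers the same way via product-to-sum and parts.
State is unnormalized: ∫|ψ|² dx = 0.70847, and ∫ψ*·x·ψ dx = 0.41800, so ⟨x⟩ = 0.41800 / 0.70847.
⟨x⟩ = 0.59000.

0.590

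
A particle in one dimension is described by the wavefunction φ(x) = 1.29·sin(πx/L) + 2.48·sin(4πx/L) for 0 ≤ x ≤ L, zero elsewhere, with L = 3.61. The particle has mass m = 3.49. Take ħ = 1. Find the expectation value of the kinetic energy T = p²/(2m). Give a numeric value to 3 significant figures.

T = −(ħ²/2m) d²/dx², so ⟨T⟩ = −(ħ²/2m) ∫ φ*·φ'' dx / ∫|φ|² dx; with m = 3.49.
d²/dx² sin(jπx/L) = −(jπ/L)²·sin(jπx/L); on 0 ≤ x ≤ L, ∫sin²(jπx/L) dx = L/2 and ∫sin(jπx/L)·sin(lπx/L) dx = 0 for j ≠ l, so only diagonal terms survive in ∫|φ|² and ∫φ·φ″; ∫φ·φ′ dx = [φ²/2] between the walls = 0.
State is unnormalized: ∫|φ|² dx = 14.105, and ∫φ*·(−ħ²/2m · φ'') dx = 19.598, so ⟨T⟩ = 19.598 / 14.105.
⟨T⟩ = 1.3894.

1.39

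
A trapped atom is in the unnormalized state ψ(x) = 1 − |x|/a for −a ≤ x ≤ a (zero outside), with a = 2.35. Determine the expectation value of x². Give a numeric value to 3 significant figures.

⟨x²⟩ = ∫ x²·|ψ|² dx / ∫|ψ|² dx (integrals over the domain).
ψ is even, so ∫ over [−a, a] = 2∫₀ᵃ with ψ = 1 − x/a there: ∫₀ᵃ (1 − x/a)² dx = a/3, ∫₀ᵃ x²(1 − x/a)² dx = a³/30, ∫₀ᵃ x⁴(1 − x/a)² dx = a⁵/105.
State is unnormalized: ∫|ψ|² dx = 1.5667, and ∫ψ*·x²·ψ dx = 0.86519, so ⟨x²⟩ = 0.86519 / 1.5667.
⟨x²⟩ = 0.55225.

0.552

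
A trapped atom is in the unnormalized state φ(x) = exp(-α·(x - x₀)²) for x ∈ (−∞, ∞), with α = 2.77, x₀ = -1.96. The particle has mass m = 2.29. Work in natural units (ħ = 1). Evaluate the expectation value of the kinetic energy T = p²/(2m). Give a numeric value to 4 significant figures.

0.6048

T = −(ħ²/2m) d²/dx², so ⟨T⟩ = −(ħ²/2m) ∫ φ*·φ'' dx / ∫|φ|² dx; with m = 2.29.
Gaussian moments (u = x − x₀): ∫u^(2j)·e^(−2αu²) du = (2j−1)!!/(4α)^j · √(π/(2α)), odd powers integrate to 0; here √(π/(2α)) = 0.75304. Derivatives: d/dx e^(−αu²) = −2αu·e^(−αu²), d²/dx² e^(−αu²) = (4α²u² − 2α)·e^(−αu²).
State is unnormalized: ∫|φ|² dx = 0.75304, and ∫φ*·(−ħ²/2m · φ'') dx = 0.45544, so ⟨T⟩ = 0.45544 / 0.75304.
⟨T⟩ = 0.60480.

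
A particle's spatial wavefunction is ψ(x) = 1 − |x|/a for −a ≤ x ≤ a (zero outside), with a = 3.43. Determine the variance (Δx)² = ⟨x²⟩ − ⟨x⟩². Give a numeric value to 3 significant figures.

1.18

Compute ⟨x⟩ and ⟨x²⟩ separately, then (Δx)² = ⟨x²⟩ − ⟨x⟩².
ψ is even, so ∫ over [−a, a] = 2∫₀ᵃ with ψ = 1 − x/a there: ∫₀ᵃ (1 − x/a)² dx = a/3, ∫₀ᵃ x²(1 − x/a)² dx = a³/30, ∫₀ᵃ x⁴(1 − x/a)² dx = a⁵/105.
Normalization: ∫|ψ|² dx = 2.2867.
⟨x⟩ = 0.0000 and ⟨x²⟩ = 1.1765.
(Δx)² = 1.1765 − (0.0000)² = 1.1765.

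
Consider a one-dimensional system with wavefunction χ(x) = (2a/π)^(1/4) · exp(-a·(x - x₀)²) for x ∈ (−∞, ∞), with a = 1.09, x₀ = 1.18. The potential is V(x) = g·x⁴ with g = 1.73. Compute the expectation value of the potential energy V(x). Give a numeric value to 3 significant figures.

⟨V⟩ = ∫ V(x)·|χ|² dx.
Gaussian moments (u = x − x₀): ∫u^(2j)·e^(−2au²) du = (2j−1)!!/(4a)^j · √(π/(2a)), odd powers integrate to 0; here √(π/(2a)) = 1.2005.
⟨V⟩ = 6.9420.

6.94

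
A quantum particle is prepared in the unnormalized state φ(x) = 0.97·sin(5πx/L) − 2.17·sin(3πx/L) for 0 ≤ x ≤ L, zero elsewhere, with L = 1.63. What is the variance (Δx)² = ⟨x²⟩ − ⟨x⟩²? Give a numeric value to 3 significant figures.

Compute ⟨x⟩ and ⟨x²⟩ separately, then (Δx)² = ⟨x²⟩ − ⟨x⟩².
On 0 ≤ x ≤ L (j ≠ l): ∫sin²(jπx/L) dx = L/2, ∫sin(jπx/L)·sin(lπx/L) dx = 0; diagonal moments ∫x·sin²(jπx/L) dx = L²/4, ∫x²·sin²(jπx/L) dx = L³·(1/6 − 1/(4j²π²)); cross terms ∫x·sin(jπx/L)·sin(lπx/L) dx = 0 for j + l even and −4jlL²/(π²(j² − l²)²) for j + l odd, ∫x²·sin(jπx/L)·sin(lπx/L) dx = (−1)^(j+l)·4jlL³/(π²(j² − l²)²); higher powers the same way via product-to-sum and parts.
Normalization: ∫|φ|² dx = 4.6046.
⟨x⟩ = 0.81500 and ⟨x²⟩ = 0.77825.
(Δx)² = 0.77825 − (0.81500)² = 0.11402.

0.114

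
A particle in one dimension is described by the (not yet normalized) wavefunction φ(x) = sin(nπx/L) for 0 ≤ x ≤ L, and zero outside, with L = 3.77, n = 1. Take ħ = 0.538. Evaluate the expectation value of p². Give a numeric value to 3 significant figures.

p² φ = −ħ² d²φ/dx²; ⟨p²⟩ = −ħ² ∫ φ*·φ'' dx / ∫|φ|² dx.
d/dx sin(nπx/L) = (nπ/L)·cos(nπx/L) and d²/dx² sin(nπx/L) = −(nπ/L)²·sin(nπx/L); on 0 ≤ x ≤ L, ∫sin²(nπx/L) dx = L/2 and ∫sin(nπx/L)·cos(nπx/L) dx = 0.
State is unnormalized: ∫|φ|² dx = 1.8850, and ∫φ*·(−ħ² φ'') dx = 0.37887, so ⟨p²⟩ = 0.37887 / 1.8850.
⟨p²⟩ = 0.20099.

0.201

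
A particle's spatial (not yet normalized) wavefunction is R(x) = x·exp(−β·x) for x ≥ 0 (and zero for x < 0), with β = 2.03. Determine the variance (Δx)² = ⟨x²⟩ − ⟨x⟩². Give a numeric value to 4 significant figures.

0.1820

Compute ⟨x⟩ and ⟨x²⟩ separately, then (Δx)² = ⟨x²⟩ − ⟨x⟩².
Every integrand reduces to terms xʲ·e^(−2βx) on [0, ∞); use ∫₀^∞ xʲ·e^(−2βx) dx = j!/(2β)^(j+1).
Normalization: ∫|R|² dx = 0.029885.
⟨x⟩ = 0.73892 and ⟨x²⟩ = 0.72800.
(Δx)² = 0.72800 − (0.73892)² = 0.18200.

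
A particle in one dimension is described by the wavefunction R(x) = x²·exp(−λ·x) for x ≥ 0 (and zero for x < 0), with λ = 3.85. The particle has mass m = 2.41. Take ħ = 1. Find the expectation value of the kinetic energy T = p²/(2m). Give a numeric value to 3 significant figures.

T = −(ħ²/2m) d²/dx², so ⟨T⟩ = −(ħ²/2m) ∫ R*·R'' dx / ∫|R|² dx; with m = 2.41.
Differentiate x²·exp(−λ·x) with the product rule; every integrand then reduces to terms xʲ·e^(−2λx) on [0, ∞), with ∫₀^∞ xʲ·e^(−2λx) dx = j!/(2λ)^(j+1).
State is unnormalized: ∫|R|² dx = 0.00088666, and ∫R*·(−ħ²/2m · R'') dx = 0.00090889, so ⟨T⟩ = 0.00090889 / 0.00088666.
⟨T⟩ = 1.0251.

1.03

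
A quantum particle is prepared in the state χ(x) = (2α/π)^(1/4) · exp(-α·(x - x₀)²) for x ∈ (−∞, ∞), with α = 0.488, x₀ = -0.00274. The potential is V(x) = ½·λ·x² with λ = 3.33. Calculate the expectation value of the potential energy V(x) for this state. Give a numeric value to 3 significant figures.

⟨V⟩ = ∫ V(x)·|χ|² dx.
Gaussian moments (u = x − x₀): ∫u^(2j)·e^(−2αu²) du = (2j−1)!!/(4α)^j · √(π/(2α)), odd powers integrate to 0; here √(π/(2α)) = 1.7941.
⟨V⟩ = 0.85298.

0.853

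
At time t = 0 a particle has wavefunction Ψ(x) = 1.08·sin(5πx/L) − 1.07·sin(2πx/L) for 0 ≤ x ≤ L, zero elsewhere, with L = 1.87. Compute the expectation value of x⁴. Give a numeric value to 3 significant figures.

⟨x⁴⟩ = ∫ x⁴·|Ψ|² dx / ∫|Ψ|² dx (integrals over the domain).
On 0 ≤ x ≤ L (j ≠ l): ∫sin²(jπx/L) dx = L/2, ∫sin(jπx/L)·sin(lπx/L) dx = 0; diagonal moments ∫x·sin²(jπx/L) dx = L²/4, ∫x²·sin²(jπx/L) dx = L³·(1/6 − 1/(4j²π²)); cross terms ∫x·sin(jπx/L)·sin(lπx/L) dx = 0 for j + l even and −4jlL²/(π²(j² − l²)²) for j + l odd, ∫x²·sin(jπx/L)·sin(lπx/L) dx = (−1)^(j+l)·4jlL³/(π²(j² − l²)²); higher powers the same way via product-to-sum and parts.
State is unnormalized: ∫|Ψ|² dx = 2.1611, and ∫Ψ*·x⁴·Ψ dx = 5.8063, so ⟨x⁴⟩ = 5.8063 / 2.1611.
⟨x⁴⟩ = 2.6868.

2.69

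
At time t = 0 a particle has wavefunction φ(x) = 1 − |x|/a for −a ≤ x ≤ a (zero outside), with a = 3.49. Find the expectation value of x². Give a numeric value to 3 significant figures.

1.22

⟨x²⟩ = ∫ x²·|φ|² dx / ∫|φ|² dx (integrals over the domain).
φ is even, so ∫ over [−a, a] = 2∫₀ᵃ with φ = 1 − x/a there: ∫₀ᵃ (1 − x/a)² dx = a/3, ∫₀ᵃ x²(1 − x/a)² dx = a³/30, ∫₀ᵃ x⁴(1 − x/a)² dx = a⁵/105.
State is unnormalized: ∫|φ|² dx = 2.3267, and ∫φ*·x²·φ dx = 2.8339, so ⟨x²⟩ = 2.8339 / 2.3267.
⟨x²⟩ = 1.2180.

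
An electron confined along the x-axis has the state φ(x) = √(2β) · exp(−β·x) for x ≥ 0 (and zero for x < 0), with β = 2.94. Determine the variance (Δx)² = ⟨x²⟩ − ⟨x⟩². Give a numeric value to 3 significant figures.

0.0289

Compute ⟨x⟩ and ⟨x²⟩ separately, then (Δx)² = ⟨x²⟩ − ⟨x⟩².
Every integrand reduces to terms xʲ·e^(−2βx) on [0, ∞); use ∫₀^∞ xʲ·e^(−2βx) dx = j!/(2β)^(j+1).
⟨x⟩ = 0.17007 and ⟨x²⟩ = 0.057846.
(Δx)² = 0.057846 − (0.17007)² = 0.028923.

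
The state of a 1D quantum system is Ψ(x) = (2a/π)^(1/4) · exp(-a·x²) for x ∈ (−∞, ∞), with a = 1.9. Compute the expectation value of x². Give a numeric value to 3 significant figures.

0.132

⟨x²⟩ = ∫ x²·|Ψ|² dx (integrals over the domain).
Gaussian moments: ∫x^(2j)·e^(−2ax²) dx = (2j−1)!!/(4a)^j · √(π/(2a)), odd powers integrate to 0; here √(π/(2a)) = 0.90925.
⟨x²⟩ = 0.13158.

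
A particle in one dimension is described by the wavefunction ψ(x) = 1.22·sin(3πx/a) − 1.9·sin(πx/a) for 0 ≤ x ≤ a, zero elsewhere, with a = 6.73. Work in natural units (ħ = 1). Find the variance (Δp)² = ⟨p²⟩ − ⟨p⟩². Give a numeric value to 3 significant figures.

0.727

Compute ⟨p⟩ and ⟨p²⟩ separately; (Δp)² = ⟨p²⟩ − ⟨p⟩².
d²/dx² sin(jπx/a) = −(jπ/a)²·sin(jπx/a); on 0 ≤ x ≤ a, ∫sin²(jπx/a) dx = a/2 and ∫sin(jπx/a)·sin(lπx/a) dx = 0 for j ≠ l, so only diagonal terms survive in ∫|ψ|² and ∫ψ·ψ″; ∫ψ·ψ′ dx = [ψ²/2] between the walls = 0.
Normalization: ∫|ψ|² dx = 17.156.
⟨p⟩ = 0.0000 and ⟨p²⟩ = 0.72682.
(Δp)² = 0.72682 − (0.0000)² = 0.72682.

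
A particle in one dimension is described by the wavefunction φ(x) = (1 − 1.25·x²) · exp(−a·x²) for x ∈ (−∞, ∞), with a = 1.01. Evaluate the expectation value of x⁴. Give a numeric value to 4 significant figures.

⟨x⁴⟩ = ∫ x⁴·|φ|² dx / ∫|φ|² dx (integrals over the domain).
Expand each integrand as polynomial × e^(−2ax²) and use ∫x^(2j)·e^(−2ax²) dx = (2j−1)!!/(4a)^j · √(π/(2a)), odd powers → 0; here √(π/(2a)) = 1.2471.
State is unnormalized: ∫|φ|² dx = 0.83354, and ∫φ*·x⁴·φ dx = 0.28803, so ⟨x⁴⟩ = 0.28803 / 0.83354.
⟨x⁴⟩ = 0.34555.

0.3456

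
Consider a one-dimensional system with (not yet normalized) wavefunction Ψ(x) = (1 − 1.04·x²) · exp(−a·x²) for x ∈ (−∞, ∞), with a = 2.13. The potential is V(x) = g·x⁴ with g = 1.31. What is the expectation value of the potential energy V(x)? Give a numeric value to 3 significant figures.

⟨V⟩ = ∫ V(x)·|Ψ|² dx / ∫|Ψ|² dx.
Expand each integrand as polynomial × e^(−2ax²) and use ∫x^(2j)·e^(−2ax²) dx = (2j−1)!!/(4a)^j · √(π/(2a)), odd powers → 0; here √(π/(2a)) = 0.85876.
State is unnormalized: ∫|Ψ|² dx = 0.68749, and ∫Ψ*·V(x)·Ψ dx = 0.013987, so ⟨V⟩ = 0.013987 / 0.68749.
⟨V⟩ = 0.020345.

0.0203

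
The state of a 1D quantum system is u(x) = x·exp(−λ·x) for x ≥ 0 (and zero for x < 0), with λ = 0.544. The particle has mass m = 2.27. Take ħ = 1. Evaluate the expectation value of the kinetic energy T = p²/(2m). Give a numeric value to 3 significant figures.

T = −(ħ²/2m) d²/dx², so ⟨T⟩ = −(ħ²/2m) ∫ u*·u'' dx / ∫|u|² dx; with m = 2.27.
Differentiate x·exp(−λ·x) with the product rule; every integrand then reduces to terms xʲ·e^(−2λx) on [0, ∞), with ∫₀^∞ xʲ·e^(−2λx) dx = j!/(2λ)^(j+1).
State is unnormalized: ∫|u|² dx = 1.5529, and ∫u*·(−ħ²/2m · u'') dx = 0.10122, so ⟨T⟩ = 0.10122 / 1.5529.
⟨T⟩ = 0.065184.

0.0652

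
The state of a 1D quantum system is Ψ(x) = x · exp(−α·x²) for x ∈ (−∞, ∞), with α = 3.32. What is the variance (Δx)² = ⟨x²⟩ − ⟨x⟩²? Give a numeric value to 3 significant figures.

0.226

Compute ⟨x⟩ and ⟨x²⟩ separately, then (Δx)² = ⟨x²⟩ − ⟨x⟩².
Expand each integrand as polynomial × e^(−2αx²) and use ∫x^(2j)·e^(−2αx²) dx = (2j−1)!!/(4α)^j · √(π/(2α)), odd powers → 0; here √(π/(2α)) = 0.68785.
Normalization: ∫|Ψ|² dx = 0.051796.
⟨x⟩ = 0.0000 and ⟨x²⟩ = 0.22590.
(Δx)² = 0.22590 − (0.0000)² = 0.22590.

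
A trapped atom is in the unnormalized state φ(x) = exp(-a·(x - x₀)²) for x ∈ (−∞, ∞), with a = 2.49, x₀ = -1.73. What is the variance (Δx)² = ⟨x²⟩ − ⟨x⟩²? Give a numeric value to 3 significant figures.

0.100

Compute ⟨x⟩ and ⟨x²⟩ separately, then (Δx)² = ⟨x²⟩ − ⟨x⟩².
Gaussian moments (u = x − x₀): ∫u^(2j)·e^(−2au²) du = (2j−1)!!/(4a)^j · √(π/(2a)), odd powers integrate to 0; here √(π/(2a)) = 0.79426.
Normalization: ∫|φ|² dx = 0.79426.
⟨x⟩ = -1.7300 and ⟨x²⟩ = 3.0933.
(Δx)² = 3.0933 − (-1.7300)² = 0.10040.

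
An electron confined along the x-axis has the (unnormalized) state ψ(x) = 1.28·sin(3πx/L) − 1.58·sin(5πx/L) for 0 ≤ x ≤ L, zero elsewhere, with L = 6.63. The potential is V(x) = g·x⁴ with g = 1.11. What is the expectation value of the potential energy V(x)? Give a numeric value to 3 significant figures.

⟨V⟩ = ∫ V(x)·|ψ|² dx / ∫|ψ|² dx.
On 0 ≤ x ≤ L (j ≠ l): ∫sin²(jπx/L) dx = L/2, ∫sin(jπx/L)·sin(lπx/L) dx = 0; diagonal moments ∫x·sin²(jπx/L) dx = L²/4, ∫x²·sin²(jπx/L) dx = L³·(1/6 − 1/(4j²π²)); cross terms ∫x·sin(jπx/L)·sin(lπx/L) dx = 0 for j + l even and −4jlL²/(π²(j² − l²)²) for j + l odd, ∫x²·sin(jπx/L)·sin(lπx/L) dx = (−1)^(j+l)·4jlL³/(π²(j² − l²)²); higher powers the same way via product-to-sum and parts.
State is unnormalized: ∫|ψ|² dx = 13.707, and ∫ψ*·V(x)·ψ dx = 3388.6, so ⟨V⟩ = 3388.6 / 13.707.
⟨V⟩ = 247.22.

247.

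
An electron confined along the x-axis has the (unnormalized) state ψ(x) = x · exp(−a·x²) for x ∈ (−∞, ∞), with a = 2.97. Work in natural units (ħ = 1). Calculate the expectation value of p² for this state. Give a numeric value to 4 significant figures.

p² ψ = −ħ² d²ψ/dx²; ⟨p²⟩ = −ħ² ∫ ψ*·ψ'' dx / ∫|ψ|² dx.
Expand each integrand as polynomial × e^(−2ax²) and use ∫x^(2j)·e^(−2ax²) dx = (2j−1)!!/(4a)^j · √(π/(2a)), odd powers → 0; here √(π/(2a)) = 0.72725. Differentiate with the product rule, d/dx e^(−ax²) = −2ax·e^(−ax²).
State is unnormalized: ∫|ψ|² dx = 0.061216, and ∫ψ*·(−ħ² ψ'') dx = 0.54543, so ⟨p²⟩ = 0.54543 / 0.061216.
⟨p²⟩ = 8.9100.

8.910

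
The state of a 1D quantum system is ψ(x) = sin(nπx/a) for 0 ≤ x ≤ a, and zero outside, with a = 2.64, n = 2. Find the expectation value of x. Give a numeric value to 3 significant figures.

1.32

⟨x⟩ = ∫ x·|ψ|² dx / ∫|ψ|² dx (integrals over the domain).
With sin²θ = (1 − cos2θ)/2 on 0 ≤ x ≤ a: ∫sin²(nπx/a) dx = a/2, ∫x·sin²(nπx/a) dx = a²/4, ∫x²·sin²(nπx/a) dx = a³·(1/6 − 1/(4n²π²)); higher powers xᵏ the same way, integrating xᵏ·cos(2nπx/a) by parts.
State is unnormalized: ∫|ψ|² dx = 1.3200, and ∫ψ*·x·ψ dx = 1.7424, so ⟨x⟩ = 1.7424 / 1.3200.
⟨x⟩ = 1.3200.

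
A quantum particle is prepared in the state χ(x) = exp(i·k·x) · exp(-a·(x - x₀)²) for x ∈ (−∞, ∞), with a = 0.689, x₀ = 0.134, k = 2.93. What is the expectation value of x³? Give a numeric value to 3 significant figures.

⟨x³⟩ = ∫ x³·|χ|² dx / ∫|χ|² dx (integrals over the domain).
Gaussian moments (u = x − x₀): ∫u^(2j)·e^(−2au²) du = (2j−1)!!/(4a)^j · √(π/(2a)), odd powers integrate to 0; here √(π/(2a)) = 1.5099.
State is unnormalized: ∫|χ|² dx = 1.5099, and ∫χ*·x³·χ dx = 0.22387, so ⟨x³⟩ = 0.22387 / 1.5099.
⟨x³⟩ = 0.14827.

0.148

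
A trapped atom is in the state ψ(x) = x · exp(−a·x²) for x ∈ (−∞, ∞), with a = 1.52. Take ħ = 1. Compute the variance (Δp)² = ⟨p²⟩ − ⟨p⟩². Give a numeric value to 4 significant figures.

Compute ⟨p⟩ and ⟨p²⟩ separately; (Δp)² = ⟨p²⟩ − ⟨p⟩².
Expand each integrand as polynomial × e^(−2ax²) and use ∫x^(2j)·e^(−2ax²) dx = (2j−1)!!/(4a)^j · √(π/(2a)), odd powers → 0; here √(π/(2a)) = 1.0166. Differentiate with the product rule, d/dx e^(−ax²) = −2ax·e^(−ax²).
Normalization: ∫|ψ|² dx = 0.16720.
⟨p⟩ = 0.0000 and ⟨p²⟩ = 4.5600.
(Δp)² = 4.5600 − (0.0000)² = 4.5600.

4.560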